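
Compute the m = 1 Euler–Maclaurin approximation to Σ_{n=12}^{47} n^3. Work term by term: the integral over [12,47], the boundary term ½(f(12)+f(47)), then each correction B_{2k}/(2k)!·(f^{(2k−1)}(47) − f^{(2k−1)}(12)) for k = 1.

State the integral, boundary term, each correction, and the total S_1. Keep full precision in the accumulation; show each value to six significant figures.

The integral term ∫_12^47 x^3 dx = 1.21474e+06.
Endpoint term: (f(12) + f(47))/2 = (1728.00 + 103823)/2 = 52775.5.
So far: 1.26751e+06.
Correction k=1: B_{2}/2! · (f^{(1)}(47) − f^{(1)}(12)) = 1/12 · (6627.00 − 432.000) = 516.250.

S_1 ≈ 1.26803e+06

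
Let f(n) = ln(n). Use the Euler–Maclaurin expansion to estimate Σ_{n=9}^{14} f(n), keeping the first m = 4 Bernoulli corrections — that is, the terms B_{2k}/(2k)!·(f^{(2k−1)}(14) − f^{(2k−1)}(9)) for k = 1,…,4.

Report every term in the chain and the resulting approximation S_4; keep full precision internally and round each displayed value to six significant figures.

S_4 ≈ 14.5866

Integral: ∫_9^14 ln(x) dx = 12.1718.
Endpoint term: (f(9) + f(14))/2 = (2.19722 + 2.63906)/2 = 2.41814.
Integral + boundary = 14.5899.
Order-1 term: 1/12 · (0.0714286 − 0.111111) = -0.00330688.
Partial sum through k=1: 14.5866.
Order-2 term: −1/720 · (0.000728863 − 0.00274348) = 2.79809e-06.
Partial sum through k=2: 14.5866.
Order-3 term: 1/30240 · (4.46243e-05 − 0.000406442) = -1.19649e-08.
Partial sum through k=3: 14.5866.
Order-4 term: −1/1209600 · (6.83024e-06 − 0.000150534) = 1.18803e-10.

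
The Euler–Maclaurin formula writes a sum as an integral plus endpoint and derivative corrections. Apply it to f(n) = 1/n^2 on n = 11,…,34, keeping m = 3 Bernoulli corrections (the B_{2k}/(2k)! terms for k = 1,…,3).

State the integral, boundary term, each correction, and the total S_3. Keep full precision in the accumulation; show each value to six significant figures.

S_3 ≈ 0.0661829

Integral: ∫_11^34 1/x^2 dx = 0.0614973.
Boundary: ½(f(11) + f(34)) = ½(0.00826446 + 0.000865052) = 0.00456476.
Integral + boundary = 0.0660621.
k=1: B_{2}/(2)! × [f^{(1)}(34) − f^{(1)}(11)] = 1/12 × (-5.08854e-05 − (-0.00150263)) = 0.000120979.
After k=1: 0.0661831.
k=2: B_{4}/(4)! × [f^{(3)}(34) − f^{(3)}(11)] = −1/720 × (-5.28222e-07 − (-0.000149021)) = -2.06240e-07.
After k=2: 0.0661829.
k=3: B_{6}/(6)! × [f^{(5)}(34) − f^{(5)}(11)] = 1/30240 × (-1.37082e-08 − (-3.69474e-05)) = 1.22135e-09.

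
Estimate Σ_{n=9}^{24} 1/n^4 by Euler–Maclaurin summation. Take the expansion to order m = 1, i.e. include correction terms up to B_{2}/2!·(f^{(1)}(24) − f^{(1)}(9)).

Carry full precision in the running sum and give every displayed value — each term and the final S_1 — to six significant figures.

S_1 ≈ 0.000516453

∫_9^24 1/x^4 dx evaluates to 0.000433135.
Boundary: ½(f(9) + f(24)) = ½(0.000152416 + 3.01408e-06) = 7.77149e-05.
So far: 0.000510850.
Correction k=1: B_{2}/2! · (f^{(1)}(24) − f^{(1)}(9)) = 1/12 · (-5.02347e-07 − (-6.77404e-05)) = 5.60317e-06.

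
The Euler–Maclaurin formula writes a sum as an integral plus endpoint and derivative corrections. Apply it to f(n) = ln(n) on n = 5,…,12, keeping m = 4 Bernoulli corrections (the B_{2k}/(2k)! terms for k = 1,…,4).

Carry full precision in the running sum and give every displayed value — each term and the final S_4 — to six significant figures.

S_4 ≈ 16.8092

Integral: ∫_5^12 ln(x) dx = 14.7717.
Endpoint term: (f(5) + f(12))/2 = (1.60944 + 2.48491)/2 = 2.04717.
Running total after boundary: 16.8189.
k=1: B_{2}/(2)! × [f^{(1)}(12) − f^{(1)}(5)] = 1/12 × (0.0833333 − 0.200000) = -0.00972222.
Running total after k=1: 16.8091.
k=2: B_{4}/(4)! × [f^{(3)}(12) − f^{(3)}(5)] = −1/720 × (0.00115741 − 0.0160000) = 2.06147e-05.
Running total after k=2: 16.8092.
k=3: B_{6}/(6)! × [f^{(5)}(12) − f^{(5)}(5)] = 1/30240 × (9.64506e-05 − 0.00768000) = -2.50779e-07.
Running total after k=3: 16.8092.
k=4: B_{8}/(8)! × [f^{(7)}(12) − f^{(7)}(5)] = −1/1209600 × (2.00939e-05 − 0.00921600) = 7.60244e-09.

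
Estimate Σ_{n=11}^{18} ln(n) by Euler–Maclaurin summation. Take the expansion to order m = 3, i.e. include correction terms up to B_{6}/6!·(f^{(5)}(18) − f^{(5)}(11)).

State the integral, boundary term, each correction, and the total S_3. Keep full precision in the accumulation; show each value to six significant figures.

S_3 ≈ 21.2910

The integral term ∫_11^18 ln(x) dx = 18.6498.
½[f(11) + f(18)] = ½[2.39790 + 2.89037] = 2.64413.
Integral + boundary = 21.2940.
k=1: B_{2}/(2)! × [f^{(1)}(18) − f^{(1)}(11)] = 1/12 × (0.0555556 − 0.0909091) = -0.00294613.
Partial sum through k=1: 21.2910.
k=2: B_{4}/(4)! × [f^{(3)}(18) − f^{(3)}(11)] = −1/720 × (0.000342936 − 0.00150263) = 1.61069e-06.
Partial sum through k=2: 21.2910.
k=3: B_{6}/(6)! × [f^{(5)}(18) − f^{(5)}(11)] = 1/30240 × (1.27013e-05 − 0.000149021) = -4.50793e-09.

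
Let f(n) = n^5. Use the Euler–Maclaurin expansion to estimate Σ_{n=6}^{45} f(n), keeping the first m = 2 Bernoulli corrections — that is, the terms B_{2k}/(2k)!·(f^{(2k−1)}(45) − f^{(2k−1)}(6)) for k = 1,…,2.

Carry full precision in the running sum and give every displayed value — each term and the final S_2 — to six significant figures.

S_2 ≈ 1.47793e+09

Integral: ∫_6^45 x^5 dx = 1.38395e+09.
Boundary: ½(f(6) + f(45)) = ½(7776.00 + 1.84528e+08) = 9.22680e+07.
Integral + boundary = 1.47622e+09.
Correction k=1: B_{2}/2! · (f^{(1)}(45) − f^{(1)}(6)) = 1/12 · (2.05031e+07 − 6480.00) = 1.70805e+06.
Partial sum through k=1: 1.47793e+09.
Correction k=2: B_{4}/4! · (f^{(3)}(45) − f^{(3)}(6)) = −1/720 · (121500 − 2160.00) = -165.750.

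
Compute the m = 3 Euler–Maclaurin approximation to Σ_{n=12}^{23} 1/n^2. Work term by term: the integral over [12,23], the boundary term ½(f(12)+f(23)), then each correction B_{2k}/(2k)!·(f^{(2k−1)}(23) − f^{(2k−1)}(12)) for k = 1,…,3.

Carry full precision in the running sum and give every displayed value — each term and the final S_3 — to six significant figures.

S_3 ≈ 0.0443551

Integral: ∫_12^23 1/x^2 dx = 0.0398551.
½[f(12) + f(23)] = ½[0.00694444 + 0.00189036] = 0.00441740.
Running total after boundary: 0.0442725.
Correction k=1: B_{2}/2! · (f^{(1)}(23) − f^{(1)}(12)) = 1/12 · (-0.000164379 − (-0.00115741)) = 8.27524e-05.
Running total after k=1: 0.0443552.
Correction k=2: B_{4}/4! · (f^{(3)}(23) − f^{(3)}(12)) = −1/720 · (-3.72883e-06 − (-9.64506e-05)) = -1.28780e-07.
Running total after k=2: 0.0443551.
Correction k=3: B_{6}/6! · (f^{(5)}(23) − f^{(5)}(12)) = 1/30240 · (-2.11465e-07 − (-2.00939e-05)) = 6.57487e-10.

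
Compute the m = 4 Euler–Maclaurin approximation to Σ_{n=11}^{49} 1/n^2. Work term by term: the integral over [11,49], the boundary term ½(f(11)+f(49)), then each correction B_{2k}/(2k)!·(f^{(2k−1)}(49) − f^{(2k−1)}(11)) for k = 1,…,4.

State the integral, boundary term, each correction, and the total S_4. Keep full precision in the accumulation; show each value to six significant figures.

S_4 ≈ 0.0749650

∫_11^49 1/x^2 dx evaluates to 0.0705009.
½[f(11) + f(49)] = ½[0.00826446 + 0.000416493] = 0.00434048.
Integral + boundary = 0.0748414.
Order-1 term: 1/12 · (-1.69997e-05 − (-0.00150263)) = 0.000123802.
After k=1: 0.0749652.
Order-2 term: −1/720 · (-8.49632e-08 − (-0.000149021)) = -2.06856e-07.
After k=2: 0.0749650.
Order-3 term: 1/30240 · (-1.06160e-09 − (-3.69474e-05)) = 1.22177e-09.
After k=3: 0.0749650.
Order-4 term: −1/1209600 · (-2.47603e-11 − (-1.70996e-05)) = -1.41366e-11.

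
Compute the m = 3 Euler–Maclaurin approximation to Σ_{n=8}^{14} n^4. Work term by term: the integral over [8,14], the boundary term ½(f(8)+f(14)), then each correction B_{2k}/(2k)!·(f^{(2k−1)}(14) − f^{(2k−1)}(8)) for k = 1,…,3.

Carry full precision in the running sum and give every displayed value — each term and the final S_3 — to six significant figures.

The integral term ∫_8^14 x^4 dx = 101011.
½[f(8) + f(14)] = ½[4096.00 + 38416.0] = 21256.0.
So far: 122267.
Order-1 term: 1/12 · (10976.0 − 2048.00) = 744.000.
After k=1: 123011.
Order-2 term: −1/720 · (336.000 − 192.000) = -0.200000.
After k=2: 123011.
Order-3 term: 1/30240 · (0.00000 − 0.00000) = 0.00000.

S_3 ≈ 123011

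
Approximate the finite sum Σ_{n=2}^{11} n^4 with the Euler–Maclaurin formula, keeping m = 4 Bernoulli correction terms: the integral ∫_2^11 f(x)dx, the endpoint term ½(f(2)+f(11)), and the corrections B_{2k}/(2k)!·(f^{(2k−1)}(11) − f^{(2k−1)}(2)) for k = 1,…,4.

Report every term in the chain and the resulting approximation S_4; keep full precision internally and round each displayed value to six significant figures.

∫_2^11 x^4 dx evaluates to 32203.8.
Boundary: ½(f(2) + f(11)) = ½(16.0000 + 14641.0) = 7328.50.
Integral + boundary = 39532.3.
Order-1 term: 1/12 · (5324.00 − 32.0000) = 441.000.
After k=1: 39973.3.
Order-2 term: −1/720 · (264.000 − 48.0000) = -0.300000.
After k=2: 39973.0.
Order-3 term: 1/30240 · (0.00000 − 0.00000) = 0.00000.
After k=3: 39973.0.
Order-4 term: −1/1209600 · (0.00000 − 0.00000) = 0.00000.

S_4 ≈ 39973.0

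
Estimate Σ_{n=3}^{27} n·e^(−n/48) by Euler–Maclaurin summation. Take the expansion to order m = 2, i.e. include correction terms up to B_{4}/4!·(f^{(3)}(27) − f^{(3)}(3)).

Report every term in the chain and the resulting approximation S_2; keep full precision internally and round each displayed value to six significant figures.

Integral: ∫_3^27 x·e^(−x/48) dx = 248.465.
½[f(3) + f(27)] = ½[2.81824 + 15.3841] = 9.10119.
Integral + boundary = 257.566.
Correction k=1: B_{2}/2! · (f^{(1)}(27) − f^{(1)}(3)) = 1/12 · (0.249280 − 0.880700) = -0.0526183.
After k=1: 257.514.
Correction k=2: B_{4}/4! · (f^{(3)}(27) − f^{(3)}(3)) = −1/720 · (0.000602798 − 0.00119771) = 8.26268e-07.

S_2 ≈ 257.514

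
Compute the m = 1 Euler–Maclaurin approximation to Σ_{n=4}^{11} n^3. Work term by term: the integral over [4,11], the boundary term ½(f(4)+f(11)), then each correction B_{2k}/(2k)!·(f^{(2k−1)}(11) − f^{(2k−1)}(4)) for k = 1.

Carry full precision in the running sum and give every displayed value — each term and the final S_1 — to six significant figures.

S_1 ≈ 4320.00

The integral term ∫_4^11 x^3 dx = 3596.25.
½[f(4) + f(11)] = ½[64.0000 + 1331.00] = 697.500.
Integral + boundary = 4293.75.
Order-1 term: 1/12 · (363.000 − 48.0000) = 26.2500.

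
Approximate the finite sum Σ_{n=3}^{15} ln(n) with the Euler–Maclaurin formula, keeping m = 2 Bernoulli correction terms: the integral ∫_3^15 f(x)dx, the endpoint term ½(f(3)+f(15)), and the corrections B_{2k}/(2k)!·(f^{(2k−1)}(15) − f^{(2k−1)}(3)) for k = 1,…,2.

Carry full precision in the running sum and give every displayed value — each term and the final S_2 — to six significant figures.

S_2 ≈ 27.2061

∫_3^15 ln(x) dx evaluates to 25.3249.
½[f(3) + f(15)] = ½[1.09861 + 2.70805] = 1.90333.
Running total after boundary: 27.2282.
k=1: B_{2}/(2)! × [f^{(1)}(15) − f^{(1)}(3)] = 1/12 × (0.0666667 − 0.333333) = -0.0222222.
Partial sum through k=1: 27.2060.
k=2: B_{4}/(4)! × [f^{(3)}(15) − f^{(3)}(3)] = −1/720 × (0.000592593 − 0.0740741) = 0.000102058.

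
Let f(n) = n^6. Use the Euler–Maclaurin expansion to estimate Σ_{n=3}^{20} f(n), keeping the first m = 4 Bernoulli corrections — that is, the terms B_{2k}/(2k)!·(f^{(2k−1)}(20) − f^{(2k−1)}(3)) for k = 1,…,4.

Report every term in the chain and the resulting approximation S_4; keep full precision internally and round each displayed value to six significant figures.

The integral term ∫_3^20 x^6 dx = 1.82857e+08.
½[f(3) + f(20)] = ½[729.000 + 6.40000e+07] = 3.20004e+07.
Running total after boundary: 2.14857e+08.
Order-1 term: 1/12 · (1.92000e+07 − 1458.00) = 1.59988e+06.
Partial sum through k=1: 2.16457e+08.
Order-2 term: −1/720 · (960000 − 3240.00) = -1328.83.
Partial sum through k=2: 2.16456e+08.
Order-3 term: 1/30240 · (14400.0 − 2160.00) = 0.404762.
Partial sum through k=3: 2.16456e+08.
Order-4 term: −1/1209600 · (0.00000 − 0.00000) = 0.00000.

S_4 ≈ 2.16456e+08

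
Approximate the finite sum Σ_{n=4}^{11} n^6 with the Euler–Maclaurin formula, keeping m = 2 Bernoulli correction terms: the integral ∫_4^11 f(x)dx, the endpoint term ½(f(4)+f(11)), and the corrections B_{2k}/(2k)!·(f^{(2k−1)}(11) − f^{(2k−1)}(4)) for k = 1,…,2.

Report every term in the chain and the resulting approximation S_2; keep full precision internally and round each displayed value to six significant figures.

Integral: ∫_4^11 x^6 dx = 2.78154e+06.
Endpoint term: (f(4) + f(11))/2 = (4096.00 + 1.77156e+06)/2 = 887828.
Integral + boundary = 3.66937e+06.
Order-1 term: 1/12 · (966306 − 6144.00) = 80013.5.
Running total after k=1: 3.74938e+06.
Order-2 term: −1/720 · (159720 − 7680.00) = -211.167.

S_2 ≈ 3.74917e+06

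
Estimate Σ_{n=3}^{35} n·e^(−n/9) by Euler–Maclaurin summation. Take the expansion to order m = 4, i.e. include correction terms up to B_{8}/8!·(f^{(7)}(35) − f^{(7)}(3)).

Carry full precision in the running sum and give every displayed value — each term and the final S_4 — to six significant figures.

Integral: ∫_3^35 x·e^(−x/9) dx = 69.2800.
Boundary: ½(f(3) + f(35)) = ½(2.14959 + 0.716383) = 1.43299.
Running total after boundary: 70.7130.
Order-1 term: 1/12 · (-0.0591300 − 0.477688) = -0.0447348.
Running total after k=1: 70.6683.
Order-2 term: −1/720 · (-0.000224615 − 0.0235895) = 3.30752e-05.
Running total after k=2: 70.6683.
Order-3 term: 1/30240 · (3.46629e-06 − 0.000509650) = -1.67389e-08.
Running total after k=3: 70.6683.
Order-4 term: −1/1209600 · (1.19822e-07 − 8.98853e-06) = 7.33194e-12.

S_4 ≈ 70.6683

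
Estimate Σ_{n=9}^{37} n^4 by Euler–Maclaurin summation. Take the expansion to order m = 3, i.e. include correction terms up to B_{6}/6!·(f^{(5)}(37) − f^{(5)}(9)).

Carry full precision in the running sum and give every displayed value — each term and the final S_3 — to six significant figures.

∫_9^37 x^4 dx evaluates to 1.38570e+07.
Endpoint term: (f(9) + f(37))/2 = (6561.00 + 1.87416e+06)/2 = 940361.
Running total after boundary: 1.47973e+07.
k=1: B_{2}/(2)! × [f^{(1)}(37) − f^{(1)}(9)] = 1/12 × (202612 − 2916.00) = 16641.3.
Partial sum through k=1: 1.48140e+07.
k=2: B_{4}/(4)! × [f^{(3)}(37) − f^{(3)}(9)] = −1/720 × (888.000 − 216.000) = -0.933333.
Partial sum through k=2: 1.48140e+07.
k=3: B_{6}/(6)! × [f^{(5)}(37) − f^{(5)}(9)] = 1/30240 × (0.00000 − 0.00000) = 0.00000.

S_3 ≈ 1.48140e+07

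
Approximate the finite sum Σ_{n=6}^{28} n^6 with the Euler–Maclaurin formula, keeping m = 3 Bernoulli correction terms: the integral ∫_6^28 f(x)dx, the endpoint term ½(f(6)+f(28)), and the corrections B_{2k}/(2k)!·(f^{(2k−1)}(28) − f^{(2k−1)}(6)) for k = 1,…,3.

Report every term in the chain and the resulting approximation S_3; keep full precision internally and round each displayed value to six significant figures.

Integral: ∫_6^28 x^6 dx = 1.92752e+09.
Boundary: ½(f(6) + f(28)) = ½(46656.0 + 4.81890e+08) = 2.40968e+08.
So far: 2.16849e+09.
Order-1 term: 1/12 · (1.03262e+08 − 46656.0) = 8.60130e+06.
Running total after k=1: 2.17709e+09.
Order-2 term: −1/720 · (2.63424e+06 − 25920.0) = -3622.67.
Running total after k=2: 2.17709e+09.
Order-3 term: 1/30240 · (20160.0 − 4320.00) = 0.523810.

S_3 ≈ 2.17709e+09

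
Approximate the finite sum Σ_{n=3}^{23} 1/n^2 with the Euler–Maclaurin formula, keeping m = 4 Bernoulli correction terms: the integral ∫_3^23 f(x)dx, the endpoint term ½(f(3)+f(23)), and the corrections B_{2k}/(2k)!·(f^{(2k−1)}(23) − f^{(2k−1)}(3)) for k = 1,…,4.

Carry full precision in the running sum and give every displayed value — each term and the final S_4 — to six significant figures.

∫_3^23 1/x^2 dx evaluates to 0.289855.
Endpoint term: (f(3) + f(23))/2 = (0.111111 + 0.00189036)/2 = 0.0565007.
Running total after boundary: 0.346356.
Correction k=1: B_{2}/2! · (f^{(1)}(23) − f^{(1)}(3)) = 1/12 · (-0.000164379 − (-0.0740741)) = 0.00615914.
After k=1: 0.352515.
Correction k=2: B_{4}/4! · (f^{(3)}(23) − f^{(3)}(3)) = −1/720 · (-3.72883e-06 − (-0.0987654)) = -0.000137169.
After k=2: 0.352378.
Correction k=3: B_{6}/6! · (f^{(5)}(23) − f^{(5)}(3)) = 1/30240 · (-2.11465e-07 − (-0.329218)) = 1.08868e-05.
After k=3: 0.352389.
Correction k=4: B_{8}/8! · (f^{(7)}(23) − f^{(7)}(3)) = −1/1209600 · (-2.23857e-08 − (-2.04847)) = -1.69351e-06.

S_4 ≈ 0.352387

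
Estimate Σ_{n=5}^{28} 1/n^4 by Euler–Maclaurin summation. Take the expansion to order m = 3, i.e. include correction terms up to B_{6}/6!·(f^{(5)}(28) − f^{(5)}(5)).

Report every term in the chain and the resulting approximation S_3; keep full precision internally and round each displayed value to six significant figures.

The integral term ∫_5^28 1/x^4 dx = 0.00265148.
Boundary: ½(f(5) + f(28)) = ½(0.00160000 + 1.62693e-06) = 0.000800813.
Running total after boundary: 0.00345230.
Correction k=1: B_{2}/2! · (f^{(1)}(28) − f^{(1)}(5)) = 1/12 · (-2.32418e-07 − (-0.00128000)) = 0.000106647.
Partial sum through k=1: 0.00355894.
Correction k=2: B_{4}/4! · (f^{(3)}(28) − f^{(3)}(5)) = −1/720 · (-8.89355e-09 − (-0.00153600)) = -2.13332e-06.
Partial sum through k=2: 0.00355681.
Correction k=3: B_{6}/6! · (f^{(5)}(28) − f^{(5)}(5)) = 1/30240 · (-6.35253e-10 − (-0.00344064)) = 1.13778e-07.

S_3 ≈ 0.00355692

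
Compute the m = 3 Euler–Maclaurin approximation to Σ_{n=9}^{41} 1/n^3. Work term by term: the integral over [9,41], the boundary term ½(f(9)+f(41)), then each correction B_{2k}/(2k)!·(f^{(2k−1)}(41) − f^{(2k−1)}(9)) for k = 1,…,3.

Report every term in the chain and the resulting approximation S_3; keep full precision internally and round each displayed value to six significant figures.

∫_9^41 1/x^3 dx evaluates to 0.00587540.
½[f(9) + f(41)] = ½[0.00137174 + 1.45094e-05] = 0.000693126.
Running total after boundary: 0.00656852.
k=1: B_{2}/(2)! × [f^{(1)}(41) − f^{(1)}(9)] = 1/12 × (-1.06166e-06 − (-0.000457247)) = 3.80155e-05.
Partial sum through k=1: 0.00660654.
k=2: B_{4}/(4)! × [f^{(3)}(41) − f^{(3)}(9)] = −1/720 × (-1.26313e-08 − (-0.000112901)) = -1.56789e-07.
Partial sum through k=2: 0.00660638.
k=3: B_{6}/(6)! × [f^{(5)}(41) − f^{(5)}(9)] = 1/30240 × (-3.15595e-10 − (-5.85410e-05)) = 1.93587e-09.

S_3 ≈ 0.00660638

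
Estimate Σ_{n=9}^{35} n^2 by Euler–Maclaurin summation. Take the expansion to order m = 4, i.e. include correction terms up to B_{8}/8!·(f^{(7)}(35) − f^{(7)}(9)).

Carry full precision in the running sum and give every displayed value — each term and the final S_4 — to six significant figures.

Integral: ∫_9^35 x^2 dx = 14048.7.
½[f(9) + f(35)] = ½[81.0000 + 1225.00] = 653.000.
Running total after boundary: 14701.7.
k=1: B_{2}/(2)! × [f^{(1)}(35) − f^{(1)}(9)] = 1/12 × (70.0000 − 18.0000) = 4.33333.
Partial sum through k=1: 14706.0.
k=2: B_{4}/(4)! × [f^{(3)}(35) − f^{(3)}(9)] = −1/720 × (0.00000 − 0.00000) = 0.00000.
Partial sum through k=2: 14706.0.
k=3: B_{6}/(6)! × [f^{(5)}(35) − f^{(5)}(9)] = 1/30240 × (0.00000 − 0.00000) = 0.00000.
Partial sum through k=3: 14706.0.
k=4: B_{8}/(8)! × [f^{(7)}(35) − f^{(7)}(9)] = −1/1209600 × (0.00000 − 0.00000) = 0.00000.

S_4 ≈ 14706.0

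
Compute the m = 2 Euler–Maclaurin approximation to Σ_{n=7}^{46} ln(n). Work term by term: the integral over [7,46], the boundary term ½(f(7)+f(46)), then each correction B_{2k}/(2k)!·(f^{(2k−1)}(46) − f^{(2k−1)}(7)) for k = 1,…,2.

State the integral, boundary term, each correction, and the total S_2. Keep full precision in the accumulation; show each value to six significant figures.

S_2 ≈ 126.373

Integral: ∫_7^46 ln(x) dx = 123.496.
Endpoint term: (f(7) + f(46))/2 = (1.94591 + 3.82864)/2 = 2.88728.
Integral + boundary = 126.383.
Order-1 term: 1/12 · (0.0217391 − 0.142857) = -0.0100932.
Running total after k=1: 126.373.
Order-2 term: −1/720 · (2.05474e-05 − 0.00583090) = 8.06994e-06.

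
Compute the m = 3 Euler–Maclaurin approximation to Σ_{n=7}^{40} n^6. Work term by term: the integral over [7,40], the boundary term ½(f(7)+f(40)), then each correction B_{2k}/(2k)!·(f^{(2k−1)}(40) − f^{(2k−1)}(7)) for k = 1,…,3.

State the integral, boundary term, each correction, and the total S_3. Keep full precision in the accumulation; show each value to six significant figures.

S_3 ≈ 2.55048e+10

∫_7^40 x^6 dx evaluates to 2.34056e+10.
½[f(7) + f(40)] = ½[117649 + 4.09600e+09] = 2.04806e+09.
Integral + boundary = 2.54537e+10.
Correction k=1: B_{2}/2! · (f^{(1)}(40) − f^{(1)}(7)) = 1/12 · (6.14400e+08 − 100842) = 5.11916e+07.
Running total after k=1: 2.55048e+10.
Correction k=2: B_{4}/4! · (f^{(3)}(40) − f^{(3)}(7)) = −1/720 · (7.68000e+06 − 41160.0) = -10609.5.
Running total after k=2: 2.55048e+10.
Correction k=3: B_{6}/6! · (f^{(5)}(40) − f^{(5)}(7)) = 1/30240 · (28800.0 − 5040.00) = 0.785714.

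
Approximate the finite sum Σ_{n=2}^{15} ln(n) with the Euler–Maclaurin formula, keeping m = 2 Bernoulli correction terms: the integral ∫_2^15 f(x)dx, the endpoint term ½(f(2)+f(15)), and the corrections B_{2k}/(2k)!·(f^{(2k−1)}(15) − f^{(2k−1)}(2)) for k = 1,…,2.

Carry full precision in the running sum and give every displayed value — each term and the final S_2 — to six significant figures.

∫_2^15 ln(x) dx evaluates to 26.2345.
½[f(2) + f(15)] = ½[0.693147 + 2.70805] = 1.70060.
Running total after boundary: 27.9351.
Correction k=1: B_{2}/2! · (f^{(1)}(15) − f^{(1)}(2)) = 1/12 · (0.0666667 − 0.500000) = -0.0361111.
Partial sum through k=1: 27.8989.
Correction k=2: B_{4}/4! · (f^{(3)}(15) − f^{(3)}(2)) = −1/720 · (0.000592593 − 0.250000) = 0.000346399.

S_2 ≈ 27.8993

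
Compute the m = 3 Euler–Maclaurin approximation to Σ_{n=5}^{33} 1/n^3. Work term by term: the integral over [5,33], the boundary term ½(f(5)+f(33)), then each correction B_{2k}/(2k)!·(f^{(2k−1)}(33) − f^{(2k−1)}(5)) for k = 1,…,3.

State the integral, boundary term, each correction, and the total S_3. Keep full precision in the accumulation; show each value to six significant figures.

S_3 ≈ 0.0239494

The integral term ∫_5^33 1/x^3 dx = 0.0195409.
Boundary: ½(f(5) + f(33)) = ½(0.00800000 + 2.78265e-05) = 0.00401391.
Integral + boundary = 0.0235548.
Correction k=1: B_{2}/2! · (f^{(1)}(33) − f^{(1)}(5)) = 1/12 · (-2.52968e-06 − (-0.00480000)) = 0.000399789.
Partial sum through k=1: 0.0239546.
Correction k=2: B_{4}/4! · (f^{(3)}(33) − f^{(3)}(5)) = −1/720 · (-4.64588e-08 − (-0.00384000)) = -5.33327e-06.
Partial sum through k=2: 0.0239492.
Correction k=3: B_{6}/6! · (f^{(5)}(33) − f^{(5)}(5)) = 1/30240 · (-1.79180e-09 − (-0.00645120)) = 2.13333e-07.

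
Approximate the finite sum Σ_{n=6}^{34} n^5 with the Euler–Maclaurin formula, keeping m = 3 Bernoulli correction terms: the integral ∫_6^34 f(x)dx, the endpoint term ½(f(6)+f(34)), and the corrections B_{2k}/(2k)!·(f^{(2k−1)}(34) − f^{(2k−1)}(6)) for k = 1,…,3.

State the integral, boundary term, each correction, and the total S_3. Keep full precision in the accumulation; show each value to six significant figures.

The integral term ∫_6^34 x^5 dx = 2.57460e+08.
Boundary: ½(f(6) + f(34)) = ½(7776.00 + 4.54354e+07) = 2.27216e+07.
Running total after boundary: 2.80181e+08.
k=1: B_{2}/(2)! × [f^{(1)}(34) − f^{(1)}(6)] = 1/12 × (6.68168e+06 − 6480.00) = 556267.
After k=1: 2.80737e+08.
k=2: B_{4}/(4)! × [f^{(3)}(34) − f^{(3)}(6)] = −1/720 × (69360.0 − 2160.00) = -93.3333.
After k=2: 2.80737e+08.
k=3: B_{6}/(6)! × [f^{(5)}(34) − f^{(5)}(6)] = 1/30240 × (120.000 − 120.000) = 0.00000.

S_3 ≈ 2.80737e+08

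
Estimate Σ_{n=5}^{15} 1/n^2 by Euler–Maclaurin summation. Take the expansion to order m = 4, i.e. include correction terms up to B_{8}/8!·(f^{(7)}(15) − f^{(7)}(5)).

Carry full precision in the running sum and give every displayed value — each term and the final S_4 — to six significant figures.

S_4 ≈ 0.156829

Integral: ∫_5^15 1/x^2 dx = 0.133333.
Boundary: ½(f(5) + f(15)) = ½(0.0400000 + 0.00444444) = 0.0222222.
Integral + boundary = 0.155556.
Order-1 term: 1/12 · (-0.000592593 − (-0.0160000)) = 0.00128395.
After k=1: 0.156840.
Order-2 term: −1/720 · (-3.16049e-05 − (-0.00768000)) = -1.06228e-05.
After k=2: 0.156829.
Order-3 term: 1/30240 · (-4.21399e-06 − (-0.00921600)) = 3.04623e-07.
After k=3: 0.156829.
Order-4 term: −1/1209600 · (-1.04882e-06 − (-0.0206438)) = -1.70658e-08.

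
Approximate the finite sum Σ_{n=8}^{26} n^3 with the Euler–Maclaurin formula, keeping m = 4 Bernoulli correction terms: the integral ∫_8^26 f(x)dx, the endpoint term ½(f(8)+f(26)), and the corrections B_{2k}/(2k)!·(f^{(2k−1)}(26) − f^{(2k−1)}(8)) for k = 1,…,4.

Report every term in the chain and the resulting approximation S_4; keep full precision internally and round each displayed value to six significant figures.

S_4 ≈ 122417

The integral term ∫_8^26 x^3 dx = 113220.
Endpoint term: (f(8) + f(26))/2 = (512.000 + 17576.0)/2 = 9044.00.
So far: 122264.
Order-1 term: 1/12 · (2028.00 − 192.000) = 153.000.
After k=1: 122417.
Order-2 term: −1/720 · (6.00000 − 6.00000) = 0.00000.
After k=2: 122417.
Order-3 term: 1/30240 · (0.00000 − 0.00000) = 0.00000.
After k=3: 122417.
Order-4 term: −1/1209600 · (0.00000 − 0.00000) = 0.00000.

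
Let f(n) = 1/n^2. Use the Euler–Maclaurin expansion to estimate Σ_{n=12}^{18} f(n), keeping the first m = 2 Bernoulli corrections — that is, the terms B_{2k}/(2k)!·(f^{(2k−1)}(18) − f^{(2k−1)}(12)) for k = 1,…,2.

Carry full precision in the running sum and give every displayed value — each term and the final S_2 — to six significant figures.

S_2 ≈ 0.0328610

∫_12^18 1/x^2 dx evaluates to 0.0277778.
½[f(12) + f(18)] = ½[0.00694444 + 0.00308642] = 0.00501543.
Integral + boundary = 0.0327932.
Order-1 term: 1/12 · (-0.000342936 − (-0.00115741)) = 6.78727e-05.
Partial sum through k=1: 0.0328611.
Order-2 term: −1/720 · (-1.27013e-05 − (-9.64506e-05)) = -1.16318e-07.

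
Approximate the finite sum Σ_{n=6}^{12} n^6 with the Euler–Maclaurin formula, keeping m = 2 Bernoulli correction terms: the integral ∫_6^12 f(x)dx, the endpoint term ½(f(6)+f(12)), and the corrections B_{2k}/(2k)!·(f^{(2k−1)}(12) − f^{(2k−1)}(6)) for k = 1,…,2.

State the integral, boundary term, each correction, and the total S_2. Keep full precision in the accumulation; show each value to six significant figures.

∫_6^12 x^6 dx evaluates to 5.07884e+06.
Boundary: ½(f(6) + f(12)) = ½(46656.0 + 2.98598e+06) = 1.51632e+06.
Integral + boundary = 6.59516e+06.
Correction k=1: B_{2}/2! · (f^{(1)}(12) − f^{(1)}(6)) = 1/12 · (1.49299e+06 − 46656.0) = 120528.
After k=1: 6.71569e+06.
Correction k=2: B_{4}/4! · (f^{(3)}(12) − f^{(3)}(6)) = −1/720 · (207360 − 25920.0) = -252.000.

S_2 ≈ 6.71543e+06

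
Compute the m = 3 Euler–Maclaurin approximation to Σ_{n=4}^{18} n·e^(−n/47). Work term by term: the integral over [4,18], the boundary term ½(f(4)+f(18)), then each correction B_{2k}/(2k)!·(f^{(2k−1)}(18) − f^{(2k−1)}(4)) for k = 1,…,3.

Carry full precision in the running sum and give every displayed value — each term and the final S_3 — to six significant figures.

∫_4^18 x·e^(−x/47) dx evaluates to 118.457.
Boundary: ½(f(4) + f(18)) = ½(3.67366 + 12.2729) = 7.97328.
Integral + boundary = 126.430.
Correction k=1: B_{2}/2! · (f^{(1)}(18) − f^{(1)}(4)) = 1/12 · (0.420702 − 0.840252) = -0.0349625.
After k=1: 126.395.
Correction k=2: B_{4}/4! · (f^{(3)}(18) − f^{(3)}(4)) = −1/720 · (0.000807767 − 0.00121190) = 5.61292e-07.
After k=2: 126.395.
Correction k=3: B_{6}/6! · (f^{(5)}(18) − f^{(5)}(4)) = 1/30240 · (6.45127e-07 − 9.25042e-07) = -9.25646e-12.

S_3 ≈ 126.395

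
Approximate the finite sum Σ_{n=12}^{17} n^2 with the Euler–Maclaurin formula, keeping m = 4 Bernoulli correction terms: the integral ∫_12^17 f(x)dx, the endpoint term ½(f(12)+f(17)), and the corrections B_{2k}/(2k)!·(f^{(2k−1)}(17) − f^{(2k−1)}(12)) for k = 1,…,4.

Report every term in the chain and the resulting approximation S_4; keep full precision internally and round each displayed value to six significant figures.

S_4 ≈ 1279.00

The integral term ∫_12^17 x^2 dx = 1061.67.
Boundary: ½(f(12) + f(17)) = ½(144.000 + 289.000) = 216.500.
Running total after boundary: 1278.17.
Order-1 term: 1/12 · (34.0000 − 24.0000) = 0.833333.
After k=1: 1279.00.
Order-2 term: −1/720 · (0.00000 − 0.00000) = 0.00000.
After k=2: 1279.00.
Order-3 term: 1/30240 · (0.00000 − 0.00000) = 0.00000.
After k=3: 1279.00.
Order-4 term: −1/1209600 · (0.00000 − 0.00000) = 0.00000.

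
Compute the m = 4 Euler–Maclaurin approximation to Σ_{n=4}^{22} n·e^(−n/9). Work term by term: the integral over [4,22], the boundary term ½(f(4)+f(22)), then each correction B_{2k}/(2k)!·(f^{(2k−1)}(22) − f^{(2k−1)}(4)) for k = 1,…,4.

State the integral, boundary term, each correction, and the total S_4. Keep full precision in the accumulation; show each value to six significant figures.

S_4 ≈ 53.0048

Integral: ∫_4^22 x·e^(−x/9) dx = 50.8081.
Boundary: ½(f(4) + f(22)) = ½(2.56472 + 1.90904) = 2.23688.
So far: 53.0449.
k=1: B_{2}/(2)! × [f^{(1)}(22) − f^{(1)}(4)] = 1/12 × (-0.125341 − 0.356211) = -0.0401293.
Running total after k=1: 53.0048.
k=2: B_{4}/(4)! × [f^{(3)}(22) − f^{(3)}(4)] = −1/720 × (0.000595160 − 0.0202293) = 2.72696e-05.
Running total after k=2: 53.0048.
k=3: B_{6}/(6)! × [f^{(5)}(22) − f^{(5)}(4)] = 1/30240 × (3.37992e-05 − 0.000445196) = -1.36044e-08.
Running total after k=3: 53.0048.
k=4: B_{8}/(8)! × [f^{(7)}(22) − f^{(7)}(4)] = −1/1209600 × (7.43837e-07 − 7.90924e-06) = 5.92378e-12.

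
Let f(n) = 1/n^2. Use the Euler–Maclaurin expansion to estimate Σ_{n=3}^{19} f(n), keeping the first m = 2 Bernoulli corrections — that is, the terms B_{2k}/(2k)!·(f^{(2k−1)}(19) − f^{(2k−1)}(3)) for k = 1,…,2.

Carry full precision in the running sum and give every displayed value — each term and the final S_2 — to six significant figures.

The integral term ∫_3^19 1/x^2 dx = 0.280702.
Endpoint term: (f(3) + f(19))/2 = (0.111111 + 0.00277008)/2 = 0.0569406.
Running total after boundary: 0.337642.
Order-1 term: 1/12 · (-0.000291588 − (-0.0740741)) = 0.00614854.
Running total after k=1: 0.343791.
Order-2 term: −1/720 · (-9.69267e-06 − (-0.0987654)) = -0.000137161.

S_2 ≈ 0.343654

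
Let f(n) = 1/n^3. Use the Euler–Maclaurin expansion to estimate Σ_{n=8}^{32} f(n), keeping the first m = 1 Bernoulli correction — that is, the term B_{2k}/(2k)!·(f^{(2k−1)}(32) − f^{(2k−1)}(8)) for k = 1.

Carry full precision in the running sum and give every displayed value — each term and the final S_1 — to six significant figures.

S_1 ≈ 0.00837684

Integral: ∫_8^32 1/x^3 dx = 0.00732422.
Boundary: ½(f(8) + f(32)) = ½(0.00195312 + 3.05176e-05) = 0.000991821.
So far: 0.00831604.
Order-1 term: 1/12 · (-2.86102e-06 − (-0.000732422)) = 6.07967e-05.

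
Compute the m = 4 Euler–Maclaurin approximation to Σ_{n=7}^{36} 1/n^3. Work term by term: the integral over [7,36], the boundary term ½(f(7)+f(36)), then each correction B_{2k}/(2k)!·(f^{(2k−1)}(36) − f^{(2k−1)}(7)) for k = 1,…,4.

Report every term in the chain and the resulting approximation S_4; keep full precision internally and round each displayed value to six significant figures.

S_4 ≈ 0.0113900

The integral term ∫_7^36 1/x^3 dx = 0.00981828.
Endpoint term: (f(7) + f(36))/2 = (0.00291545 + 2.14335e-05)/2 = 0.00146844.
Running total after boundary: 0.0112867.
Correction k=1: B_{2}/2! · (f^{(1)}(36) − f^{(1)}(7)) = 1/12 · (-1.78612e-06 − (-0.00124948)) = 0.000103974.
After k=1: 0.0113907.
Correction k=2: B_{4}/4! · (f^{(3)}(36) − f^{(3)}(7)) = −1/720 · (-2.75636e-08 − (-0.000509992)) = -7.08283e-07.
After k=2: 0.0113900.
Correction k=3: B_{6}/6! · (f^{(5)}(36) − f^{(5)}(7)) = 1/30240 · (-8.93265e-10 − (-0.000437136)) = 1.44555e-08.
After k=3: 0.0113900.
Correction k=4: B_{8}/8! · (f^{(7)}(36) − f^{(7)}(7)) = −1/1209600 · (-4.96259e-11 − (-0.000642322)) = -5.31020e-10.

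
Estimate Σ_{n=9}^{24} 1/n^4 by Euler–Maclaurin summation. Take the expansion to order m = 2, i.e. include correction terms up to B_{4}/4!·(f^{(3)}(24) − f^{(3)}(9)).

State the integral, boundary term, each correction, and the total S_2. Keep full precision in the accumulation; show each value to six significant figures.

S_2 ≈ 0.000516418

The integral term ∫_9^24 1/x^4 dx = 0.000433135.
Endpoint term: (f(9) + f(24))/2 = (0.000152416 + 3.01408e-06)/2 = 7.77149e-05.
So far: 0.000510850.
k=1: B_{2}/(2)! × [f^{(1)}(24) − f^{(1)}(9)] = 1/12 × (-5.02347e-07 − (-6.77404e-05)) = 5.60317e-06.
After k=1: 0.000516453.
k=2: B_{4}/(4)! × [f^{(3)}(24) − f^{(3)}(9)] = −1/720 × (-2.61639e-08 − (-2.50890e-05)) = -3.48095e-08.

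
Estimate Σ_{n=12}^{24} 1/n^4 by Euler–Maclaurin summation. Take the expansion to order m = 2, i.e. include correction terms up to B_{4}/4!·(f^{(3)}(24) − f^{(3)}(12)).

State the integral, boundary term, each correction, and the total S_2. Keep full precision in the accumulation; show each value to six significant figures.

The integral term ∫_12^24 1/x^4 dx = 0.000168789.
½[f(12) + f(24)] = ½[4.82253e-05 + 3.01408e-06] = 2.56197e-05.
Running total after boundary: 0.000194408.
Correction k=1: B_{2}/2! · (f^{(1)}(24) − f^{(1)}(12)) = 1/12 · (-5.02347e-07 − (-1.60751e-05)) = 1.29773e-06.
Running total after k=1: 0.000195706.
Correction k=2: B_{4}/4! · (f^{(3)}(24) − f^{(3)}(12)) = −1/720 · (-2.61639e-08 − (-3.34898e-06)) = -4.61502e-09.

S_2 ≈ 0.000195701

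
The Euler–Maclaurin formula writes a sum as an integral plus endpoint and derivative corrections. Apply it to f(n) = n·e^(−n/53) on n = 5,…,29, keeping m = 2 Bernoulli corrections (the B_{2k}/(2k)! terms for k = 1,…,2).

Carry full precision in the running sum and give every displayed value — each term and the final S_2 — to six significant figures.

S_2 ≈ 293.346

∫_5^29 x·e^(−x/53) dx evaluates to 282.729.
Boundary: ½(f(5) + f(29)) = ½(4.54987 + 16.7790) = 10.6644.
Integral + boundary = 293.393.
Correction k=1: B_{2}/2! · (f^{(1)}(29) − f^{(1)}(5)) = 1/12 · (0.262001 − 0.824127) = -0.0468439.
Running total after k=1: 293.346.
Correction k=2: B_{4}/4! · (f^{(3)}(29) − f^{(3)}(5)) = −1/720 · (0.000505223 − 0.000941287) = 6.05644e-07.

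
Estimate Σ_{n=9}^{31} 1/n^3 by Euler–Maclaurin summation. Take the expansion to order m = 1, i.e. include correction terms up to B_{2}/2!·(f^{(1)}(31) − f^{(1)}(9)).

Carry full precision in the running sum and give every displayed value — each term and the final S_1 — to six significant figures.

Integral: ∫_9^31 1/x^3 dx = 0.00565255.
Boundary: ½(f(9) + f(31)) = ½(0.00137174 + 3.35672e-05) = 0.000702655.
Running total after boundary: 0.00635520.
Order-1 term: 1/12 · (-3.24844e-06 − (-0.000457247)) = 3.78332e-05.

S_1 ≈ 0.00639304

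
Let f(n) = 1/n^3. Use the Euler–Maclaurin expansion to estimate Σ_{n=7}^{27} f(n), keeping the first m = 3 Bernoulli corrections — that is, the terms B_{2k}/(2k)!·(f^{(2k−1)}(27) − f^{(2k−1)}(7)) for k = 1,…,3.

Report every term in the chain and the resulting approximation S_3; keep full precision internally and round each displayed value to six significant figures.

Integral: ∫_7^27 1/x^3 dx = 0.00951821.
Boundary: ½(f(7) + f(27)) = ½(0.00291545 + 5.08053e-05) = 0.00148313.
Running total after boundary: 0.0110013.
Order-1 term: 1/12 · (-5.64503e-06 − (-0.00124948)) = 0.000103653.
Partial sum through k=1: 0.0111050.
Order-2 term: −1/720 · (-1.54870e-07 − (-0.000509992)) = -7.08107e-07.
Partial sum through k=2: 0.0111043.
Order-3 term: 1/30240 · (-8.92258e-09 − (-0.000437136)) = 1.44552e-08.

S_3 ≈ 0.0111043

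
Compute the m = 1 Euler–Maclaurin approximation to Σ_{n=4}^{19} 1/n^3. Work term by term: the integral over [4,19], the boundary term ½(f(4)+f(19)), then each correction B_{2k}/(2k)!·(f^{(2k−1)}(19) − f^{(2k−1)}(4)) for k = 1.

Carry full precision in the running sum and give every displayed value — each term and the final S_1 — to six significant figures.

The integral term ∫_4^19 1/x^3 dx = 0.0298650.
½[f(4) + f(19)] = ½[0.0156250 + 0.000145794] = 0.00788540.
So far: 0.0377504.
k=1: B_{2}/(2)! × [f^{(1)}(19) − f^{(1)}(4)] = 1/12 × (-2.30201e-05 − (-0.0117188)) = 0.000974644.

S_1 ≈ 0.0387250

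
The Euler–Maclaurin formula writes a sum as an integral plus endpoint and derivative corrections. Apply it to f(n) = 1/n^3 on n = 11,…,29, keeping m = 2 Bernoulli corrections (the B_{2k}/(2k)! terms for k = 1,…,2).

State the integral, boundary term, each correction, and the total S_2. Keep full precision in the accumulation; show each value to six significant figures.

Integral: ∫_11^29 1/x^3 dx = 0.00353770.
½[f(11) + f(29)] = ½[0.000751315 + 4.10021e-05] = 0.000396158.
Integral + boundary = 0.00393386.
Correction k=1: B_{2}/2! · (f^{(1)}(29) − f^{(1)}(11)) = 1/12 · (-4.24160e-06 − (-0.000204904)) = 1.67219e-05.
Partial sum through k=1: 0.00395058.
Correction k=2: B_{4}/4! · (f^{(3)}(29) − f^{(3)}(11)) = −1/720 · (-1.00870e-07 − (-3.38684e-05)) = -4.68994e-08.

S_2 ≈ 0.00395053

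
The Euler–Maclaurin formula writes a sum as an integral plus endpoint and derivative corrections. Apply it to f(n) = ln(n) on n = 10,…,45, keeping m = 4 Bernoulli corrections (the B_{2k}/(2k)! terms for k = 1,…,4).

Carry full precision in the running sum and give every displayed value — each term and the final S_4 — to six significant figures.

S_4 ≈ 116.322

Integral: ∫_10^45 ln(x) dx = 113.274.
½[f(10) + f(45)] = ½[2.30259 + 3.80666] = 3.05462.
Integral + boundary = 116.329.
Correction k=1: B_{2}/2! · (f^{(1)}(45) − f^{(1)}(10)) = 1/12 · (0.0222222 − 0.100000) = -0.00648148.
Partial sum through k=1: 116.322.
Correction k=2: B_{4}/4! · (f^{(3)}(45) − f^{(3)}(10)) = −1/720 · (2.19479e-05 − 0.00200000) = 2.74729e-06.
Partial sum through k=2: 116.322.
Correction k=3: B_{6}/6! · (f^{(5)}(45) − f^{(5)}(10)) = 1/30240 · (1.30061e-07 − 0.000240000) = -7.93221e-09.
Partial sum through k=3: 116.322.
Correction k=4: B_{8}/8! · (f^{(7)}(45) − f^{(7)}(10)) = −1/1209600 · (1.92684e-09 − 7.20000e-05) = 5.95222e-11.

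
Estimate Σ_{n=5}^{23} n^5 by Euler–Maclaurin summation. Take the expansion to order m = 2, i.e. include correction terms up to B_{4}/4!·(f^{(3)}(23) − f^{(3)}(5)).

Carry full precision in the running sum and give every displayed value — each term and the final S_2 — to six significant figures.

The integral term ∫_5^23 x^5 dx = 2.46700e+07.
Endpoint term: (f(5) + f(23))/2 = (3125.00 + 6.43634e+06)/2 = 3.21973e+06.
Integral + boundary = 2.78898e+07.
Correction k=1: B_{2}/2! · (f^{(1)}(23) − f^{(1)}(5)) = 1/12 · (1.39920e+06 − 3125.00) = 116340.
After k=1: 2.80061e+07.
Correction k=2: B_{4}/4! · (f^{(3)}(23) − f^{(3)}(5)) = −1/720 · (31740.0 − 1500.00) = -42.0000.

S_2 ≈ 2.80061e+07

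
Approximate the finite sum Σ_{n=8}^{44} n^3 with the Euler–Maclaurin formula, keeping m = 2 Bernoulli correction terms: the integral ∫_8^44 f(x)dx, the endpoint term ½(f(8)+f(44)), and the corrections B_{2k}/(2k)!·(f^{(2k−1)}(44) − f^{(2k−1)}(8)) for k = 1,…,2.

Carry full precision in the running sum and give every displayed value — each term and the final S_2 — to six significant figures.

The integral term ∫_8^44 x^3 dx = 936000.
½[f(8) + f(44)] = ½[512.000 + 85184.0] = 42848.0.
Running total after boundary: 978848.
Order-1 term: 1/12 · (5808.00 − 192.000) = 468.000.
Partial sum through k=1: 979316.
Order-2 term: −1/720 · (6.00000 − 6.00000) = 0.00000.

S_2 ≈ 979316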